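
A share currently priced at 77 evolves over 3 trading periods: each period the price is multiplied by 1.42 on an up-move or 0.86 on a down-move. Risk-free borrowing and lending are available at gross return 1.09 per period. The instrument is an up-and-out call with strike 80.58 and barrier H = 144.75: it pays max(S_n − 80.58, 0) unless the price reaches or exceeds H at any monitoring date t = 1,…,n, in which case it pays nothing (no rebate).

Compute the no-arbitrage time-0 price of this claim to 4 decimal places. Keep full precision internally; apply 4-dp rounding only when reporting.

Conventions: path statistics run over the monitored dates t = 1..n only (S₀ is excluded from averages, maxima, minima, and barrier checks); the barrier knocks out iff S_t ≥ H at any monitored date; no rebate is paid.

Under the martingale measure an up-move has probability p* = 0.4107; value the claim as the probability-weighted average of per-path payoffs, discounted 3 periods at R = 1.09.
Enumerate all 2^3 = 8 price paths (U = up ×1.42, D = down ×0.86); each path with k up-moves has probability p*^k·(1−p*)^(3−k).
DDD: M=66.2200, payoff=0.0000, prob=0.204634
UDD: M=109.3400, payoff=0.2879, prob=0.142624
DUD: M=94.0324, payoff=0.2879, prob=0.142624
UUD: M=155.2628, payoff=0.0000, prob=0.099404
DDU: M=80.8679, payoff=0.2879, prob=0.142624
UDU: M=133.5260, payoff=52.9460, prob=0.099404
DUU: M=133.5260, payoff=52.9460, prob=0.099404
UUU: M=220.4732, payoff=0.0000, prob=0.069282
Price = Σ prob·payoff / R^3 = 10.649299 / 1.295029 = 8.2232

price = 8.2232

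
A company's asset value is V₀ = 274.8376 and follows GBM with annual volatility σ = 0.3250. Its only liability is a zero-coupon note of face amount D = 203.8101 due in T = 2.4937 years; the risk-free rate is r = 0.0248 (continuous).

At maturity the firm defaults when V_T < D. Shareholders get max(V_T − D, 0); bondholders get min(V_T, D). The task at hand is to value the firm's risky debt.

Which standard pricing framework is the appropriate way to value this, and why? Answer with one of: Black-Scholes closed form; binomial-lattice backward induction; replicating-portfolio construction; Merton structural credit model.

Key observation: a levered firm with one bullet debt due at 2.4937 years is the canonical structural-credit setup: equity is a call on the firm's assets struck at the face value.

framework: Merton structural credit model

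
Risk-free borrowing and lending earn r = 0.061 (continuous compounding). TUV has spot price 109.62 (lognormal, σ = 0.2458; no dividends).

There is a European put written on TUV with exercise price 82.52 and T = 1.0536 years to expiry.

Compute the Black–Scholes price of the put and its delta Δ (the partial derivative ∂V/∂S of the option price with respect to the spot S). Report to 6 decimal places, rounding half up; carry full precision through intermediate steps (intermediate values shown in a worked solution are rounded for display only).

σ√T = 0.2458·√1.0536 = 0.252301
d₁ = (ln(S/K) + (r+σ²/2)T) / (σ√T) = (ln(109.62/82.52) + (0.061+0.2458²/2)·1.0536) / 0.252301 = (0.283979 + 0.096098) / 0.252301 = 1.506439
d₂ = d₁ − σ√T = 1.506439 − 0.252301 = 1.254138
e^{−rT} = 0.937752
N(−d₁) = 0.065977,  N(−d₂) = 0.104896
Put price V = K·e^{−rT}·N(−d₂) − S·N(−d₁) = 8.117200 − 7.232427 = 0.884773
Δ = −N(−d₁) = -0.065977

price = 0.884773
Δ = -0.065977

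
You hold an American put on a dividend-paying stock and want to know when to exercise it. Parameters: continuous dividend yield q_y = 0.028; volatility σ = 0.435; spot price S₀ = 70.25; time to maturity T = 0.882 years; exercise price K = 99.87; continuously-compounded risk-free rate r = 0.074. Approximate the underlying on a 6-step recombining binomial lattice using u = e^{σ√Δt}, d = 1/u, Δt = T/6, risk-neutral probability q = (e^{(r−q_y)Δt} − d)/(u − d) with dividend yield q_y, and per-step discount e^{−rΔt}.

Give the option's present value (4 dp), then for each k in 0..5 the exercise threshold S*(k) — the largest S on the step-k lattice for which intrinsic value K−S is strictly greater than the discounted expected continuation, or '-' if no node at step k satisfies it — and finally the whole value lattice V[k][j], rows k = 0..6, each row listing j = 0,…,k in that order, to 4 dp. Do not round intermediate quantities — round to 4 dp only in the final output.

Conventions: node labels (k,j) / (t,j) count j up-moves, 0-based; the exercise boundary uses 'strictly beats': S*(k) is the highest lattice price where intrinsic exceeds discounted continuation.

price = 30.9865
boundary = - 59.4585 50.3248 59.4585 70.2500 83.0001
tree:
30.9865
40.4115 21.4288
49.5452 30.1222 12.4493
57.2759 40.4115 19.6033 4.9415
63.8190 49.5452 29.6200 9.1409 0.4802
69.3570 57.2759 40.4115 16.8699 0.9312 0.0000
74.0443 63.8190 49.5452 29.6200 1.8057 0.0000 0.0000

Δt=0.14700  u=1.18150  d=0.84638  q=0.47865  discount=0.98918
step 6 (expiry): payoffs max(K−S,0) = 74.0443 63.8190 49.5452 29.6200 1.8057 0.0000 0.0000
step 5: (k=5,j=0): S=30.5130, K−S=69.3570, hold=68.4018 ⇒ V=69.3570 exercise | (k=5,j=1): S=42.5941, K−S=57.2759, hold=56.3704 ⇒ V=57.2759 exercise | (k=5,j=2): S=59.4585, K−S=40.4115, hold=39.5752 ⇒ V=40.4115 exercise | (k=5,j=3): S=83.0001, K−S=16.8699, hold=16.1303 ⇒ V=16.8699 exercise | (k=5,j=4): S=115.8626, K−S=0.0000, hold=0.9312 ⇒ V=0.9312 continue | (k=5,j=5): S=161.7364, K−S=0.0000, hold=0.0000 ⇒ V=0.0000 continue  boundary S*=83.0001
step 4: (k=4,j=0): S=36.0510, K−S=63.8190, hold=62.8866 ⇒ V=63.8190 exercise | (k=4,j=1): S=50.3248, K−S=49.5452, hold=48.6714 ⇒ V=49.5452 exercise | (k=4,j=2): S=70.2500, K−S=29.6200, hold=28.8281 ⇒ V=29.6200 exercise | (k=4,j=3): S=98.0643, K−S=1.8057, hold=9.1409 ⇒ V=9.1409 continue | (k=4,j=4): S=136.8912, K−S=0.0000, hold=0.4802 ⇒ V=0.4802 continue  boundary S*=70.2500
step 3: (k=3,j=0): S=42.5941, K−S=57.2759, hold=56.3704 ⇒ V=57.2759 exercise | (k=3,j=1): S=59.4585, K−S=40.4115, hold=39.5752 ⇒ V=40.4115 exercise | (k=3,j=2): S=83.0001, K−S=16.8699, hold=19.6033 ⇒ V=19.6033 continue | (k=3,j=3): S=115.8626, K−S=0.0000, hold=4.9415 ⇒ V=4.9415 continue  boundary S*=59.4585
step 2: (k=2,j=0): S=50.3248, K−S=49.5452, hold=48.6714 ⇒ V=49.5452 exercise | (k=2,j=1): S=70.2500, K−S=29.6200, hold=30.1222 ⇒ V=30.1222 continue | (k=2,j=2): S=98.0643, K−S=1.8057, hold=12.4493 ⇒ V=12.4493 continue  boundary S*=50.3248
step 1: (k=1,j=0): S=59.4585, K−S=40.4115, hold=39.8130 ⇒ V=40.4115 exercise | (k=1,j=1): S=83.0001, K−S=16.8699, hold=21.4288 ⇒ V=21.4288 continue  boundary S*=59.4585
step 0: (k=0,j=0): S=70.2500, K−S=29.6200, hold=30.9865 ⇒ V=30.9865 continue  boundary S*=-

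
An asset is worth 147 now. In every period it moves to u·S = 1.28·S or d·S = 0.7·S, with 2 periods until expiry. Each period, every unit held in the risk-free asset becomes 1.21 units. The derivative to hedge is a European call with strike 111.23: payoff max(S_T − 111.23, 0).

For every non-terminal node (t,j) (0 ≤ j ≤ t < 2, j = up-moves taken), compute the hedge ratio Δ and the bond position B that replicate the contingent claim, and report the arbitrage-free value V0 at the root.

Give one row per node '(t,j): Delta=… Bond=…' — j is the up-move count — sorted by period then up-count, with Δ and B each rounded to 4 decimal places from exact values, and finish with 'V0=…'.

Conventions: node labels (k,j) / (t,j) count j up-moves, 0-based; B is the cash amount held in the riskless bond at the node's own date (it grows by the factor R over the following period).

(0,0): Delta=0.9541 Bond=-68.8403
(1,0): Delta=0.3432 Bond=-20.4295
(1,1): Delta=1.0000 Bond=-91.9256
V0=71.4184

Risk-neutral probability p* = (R−d)/(u−d) = (1.21−0.7)/(1.28−0.7) = 0.8793.
Expiry values: V(2,0)=0.0000, V(2,1)=20.4820, V(2,2)=129.6148
Node (1,0) S=102.9000: V=(p*·20.4820+(1−p*)·0.0000)/1.21=14.8843; Δ=(20.4820−0.0000)/(131.7120−72.0300)=0.3432; B=V−Δ·S=-20.4295
Node (1,1) S=188.1600: V=(p*·129.6148+(1−p*)·20.4820)/1.21=96.2344; Δ=(129.6148−20.4820)/(240.8448−131.7120)=1.0000; B=V−Δ·S=-91.9256
Node (0,0) S=147.0000: V=(p*·96.2344+(1−p*)·14.8843)/1.21=71.4184; Δ=(96.2344−14.8843)/(188.1600−102.9000)=0.9541; B=V−Δ·S=-68.8403
As a check, the time-0 holding Δ(0,0)·S0 + B(0,0) comes to 71.4184 — exactly V0.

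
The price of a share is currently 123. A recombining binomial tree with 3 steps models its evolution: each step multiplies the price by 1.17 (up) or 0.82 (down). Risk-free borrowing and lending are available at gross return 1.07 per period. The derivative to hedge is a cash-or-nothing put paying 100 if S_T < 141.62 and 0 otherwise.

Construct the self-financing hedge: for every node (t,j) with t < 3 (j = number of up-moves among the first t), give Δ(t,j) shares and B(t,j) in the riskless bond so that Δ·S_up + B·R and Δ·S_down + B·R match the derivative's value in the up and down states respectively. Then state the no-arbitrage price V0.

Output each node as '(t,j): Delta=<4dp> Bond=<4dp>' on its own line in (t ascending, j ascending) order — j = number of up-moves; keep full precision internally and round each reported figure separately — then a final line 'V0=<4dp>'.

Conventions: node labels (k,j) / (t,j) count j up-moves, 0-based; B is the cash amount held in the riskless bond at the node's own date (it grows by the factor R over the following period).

(0,0): Delta=-1.0351 Bond=179.2048
(1,0): Delta=0.0000 Bond=87.3439
(1,1): Delta=-1.3253 Bond=233.5112
(2,0): Delta=0.0000 Bond=93.4579
(2,1): Delta=0.0000 Bond=93.4579
(2,2): Delta=-1.6969 Bond=312.4166
V0=51.8813

No-arbitrage ⇒ martingale measure with p* = (R−d)/(u−d) = 0.7143.
Expiry values: V(3,0)=100.0000, V(3,1)=100.0000, V(3,2)=100.0000, V(3,3)=0.0000
Node (2,0) S=82.7052: V=(p*·100.0000+(1−p*)·100.0000)/1.07=93.4579; Δ=(100.0000−100.0000)/(96.7651−67.8183)=0.0000; B=V−Δ·S=93.4579
Node (2,1) S=118.0062: V=(p*·100.0000+(1−p*)·100.0000)/1.07=93.4579; Δ=(100.0000−100.0000)/(138.0673−96.7651)=0.0000; B=V−Δ·S=93.4579
Node (2,2) S=168.3747: V=(p*·0.0000+(1−p*)·100.0000)/1.07=26.7023; Δ=(0.0000−100.0000)/(196.9984−138.0673)=-1.6969; B=V−Δ·S=312.4166
Node (1,0) S=100.8600: V=(p*·93.4579+(1−p*)·93.4579)/1.07=87.3439; Δ=(93.4579−93.4579)/(118.0062−82.7052)=0.0000; B=V−Δ·S=87.3439
Node (1,1) S=143.9100: V=(p*·26.7023+(1−p*)·93.4579)/1.07=42.7807; Δ=(26.7023−93.4579)/(168.3747−118.0062)=-1.3253; B=V−Δ·S=233.5112
Node (0,0) S=123.0000: V=(p*·42.7807+(1−p*)·87.3439)/1.07=51.8813; Δ=(42.7807−87.3439)/(143.9100−100.8600)=-1.0351; B=V−Δ·S=179.2048
As a check, the time-0 holding Δ(0,0)·S0 + B(0,0) comes to 51.8813 — exactly V0.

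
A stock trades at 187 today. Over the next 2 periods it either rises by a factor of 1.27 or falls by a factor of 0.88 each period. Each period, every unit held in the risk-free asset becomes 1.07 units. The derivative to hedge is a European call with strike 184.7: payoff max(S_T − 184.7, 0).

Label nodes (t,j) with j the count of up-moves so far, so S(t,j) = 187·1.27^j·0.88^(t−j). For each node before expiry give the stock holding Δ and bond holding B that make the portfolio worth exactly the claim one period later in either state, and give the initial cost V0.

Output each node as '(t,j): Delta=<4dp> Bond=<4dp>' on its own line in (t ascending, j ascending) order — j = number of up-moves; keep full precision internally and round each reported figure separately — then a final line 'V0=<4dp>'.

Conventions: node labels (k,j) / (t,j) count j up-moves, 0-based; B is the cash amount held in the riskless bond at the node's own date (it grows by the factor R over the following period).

Under the risk-neutral measure, an up-move has probability p* = (R−d)/(u−d) = 0.4872 and values discount at R = 1.07.
At maturity the claim pays: V(2,0)=0.0000, V(2,1)=24.2912, V(2,2)=116.9123
  t=1,j=0: stock 164.5600 → up 208.9912 (V=24.2912), down 144.8128 (V=0.0000). Price 11.0600; hedge Δ=0.3785, bond B=-51.2252.
  t=1,j=1: stock 237.4900 → up 301.6123 (V=116.9123), down 208.9912 (V=24.2912). Price 64.8732; hedge Δ=1.0000, bond B=-172.6168.
  t=0,j=0: stock 187.0000 → up 237.4900 (V=64.8732), down 164.5600 (V=11.0600). Price 34.8380; hedge Δ=0.7379, bond B=-103.1446.
Verification: the root portfolio costs Δ(0,0)·S0 + B(0,0) = 34.8380, matching V0.

(0,0): Delta=0.7379 Bond=-103.1446
(1,0): Delta=0.3785 Bond=-51.2252
(1,1): Delta=1.0000 Bond=-172.6168
V0=34.8380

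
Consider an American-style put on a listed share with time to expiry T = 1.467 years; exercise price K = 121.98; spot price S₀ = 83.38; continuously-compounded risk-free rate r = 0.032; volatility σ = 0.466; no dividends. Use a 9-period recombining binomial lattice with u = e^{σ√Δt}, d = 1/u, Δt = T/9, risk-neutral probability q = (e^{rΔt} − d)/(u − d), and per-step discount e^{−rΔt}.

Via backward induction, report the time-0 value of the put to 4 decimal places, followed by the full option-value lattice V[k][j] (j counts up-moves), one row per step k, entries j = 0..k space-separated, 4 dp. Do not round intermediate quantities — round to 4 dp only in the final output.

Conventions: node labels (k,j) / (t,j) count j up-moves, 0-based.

Δt=0.16300  u=1.20700  d=0.82850  q=0.46692  discount=0.99480
step 9 (expiry): payoffs max(K−S,0) = 106.6448 99.6388 89.4321 74.5625 52.8997 21.3402 0.0000 0.0000 0.0000 0.0000
k=8: (k=8,j=0): S=18.5097, K−S=103.4703, hold=102.8357 ⇒ V=103.4703 exercise | (k=8,j=1): S=26.9659, K−S=95.0141, hold=94.3795 ⇒ V=95.0141 exercise | (k=8,j=2): S=39.2853, K−S=82.6947, hold=82.0601 ⇒ V=82.6947 exercise | (k=8,j=3): S=57.2329, K−S=64.7471, hold=64.1125 ⇒ V=64.7471 exercise | (k=8,j=4): S=83.3800, K−S=38.6000, hold=37.9654 ⇒ V=38.6000 exercise | (k=8,j=5): S=121.4724, K−S=0.5076, hold=11.3168 ⇒ V=11.3168 continue | (k=8,j=6): S=176.9675, K−S=0.0000, hold=0.0000 ⇒ V=0.0000 continue | (k=8,j=7): S=257.8156, K−S=0.0000, hold=0.0000 ⇒ V=0.0000 continue | (k=8,j=8): S=375.5995, K−S=0.0000, hold=0.0000 ⇒ V=0.0000 continue
k=7: (k=7,j=0): S=22.3412, K−S=99.6388, hold=99.0042 ⇒ V=99.6388 exercise | (k=7,j=1): S=32.5479, K−S=89.4321, hold=88.7976 ⇒ V=89.4321 exercise | (k=7,j=2): S=47.4175, K−S=74.5625, hold=73.9280 ⇒ V=74.5625 exercise | (k=7,j=3): S=69.0803, K−S=52.8997, hold=52.2651 ⇒ V=52.8997 exercise | (k=7,j=4): S=100.6398, K−S=21.3402, hold=25.7264 ⇒ V=25.7264 continue | (k=7,j=5): S=146.6174, K−S=0.0000, hold=6.0014 ⇒ V=6.0014 continue | (k=7,j=6): S=213.6001, K−S=0.0000, hold=0.0000 ⇒ V=0.0000 continue | (k=7,j=7): S=311.1839, K−S=0.0000, hold=0.0000 ⇒ V=0.0000 continue
k=6: (k=6,j=0): S=26.9659, K−S=95.0141, hold=94.3795 ⇒ V=95.0141 exercise | (k=6,j=1): S=39.2853, K−S=82.6947, hold=82.0601 ⇒ V=82.6947 exercise | (k=6,j=2): S=57.2329, K−S=64.7471, hold=64.1125 ⇒ V=64.7471 exercise | (k=6,j=3): S=83.3800, K−S=38.6000, hold=40.0028 ⇒ V=40.0028 continue | (k=6,j=4): S=121.4724, K−S=0.5076, hold=16.4305 ⇒ V=16.4305 continue | (k=6,j=5): S=176.9675, K−S=0.0000, hold=3.1826 ⇒ V=3.1826 continue | (k=6,j=6): S=257.8156, K−S=0.0000, hold=0.0000 ⇒ V=0.0000 continue
k=5: (k=5,j=0): S=32.5479, K−S=89.4321, hold=88.7976 ⇒ V=89.4321 exercise | (k=5,j=1): S=47.4175, K−S=74.5625, hold=73.9280 ⇒ V=74.5625 exercise | (k=5,j=2): S=69.0803, K−S=52.8997, hold=52.9167 ⇒ V=52.9167 continue | (k=5,j=3): S=100.6398, K−S=21.3402, hold=28.8455 ⇒ V=28.8455 continue | (k=5,j=4): S=146.6174, K−S=0.0000, hold=10.1915 ⇒ V=10.1915 continue | (k=5,j=5): S=213.6001, K−S=0.0000, hold=1.6877 ⇒ V=1.6877 continue
k=4: (k=4,j=0): S=39.2853, K−S=82.6947, hold=82.0601 ⇒ V=82.6947 exercise | (k=4,j=1): S=57.2329, K−S=64.7471, hold=64.1204 ⇒ V=64.7471 exercise | (k=4,j=2): S=83.3800, K−S=38.6000, hold=41.4606 ⇒ V=41.4606 continue | (k=4,j=3): S=121.4724, K−S=0.5076, hold=20.0308 ⇒ V=20.0308 continue | (k=4,j=4): S=176.9675, K−S=0.0000, hold=6.1885 ⇒ V=6.1885 continue
k=3: (k=3,j=0): S=47.4175, K−S=74.5625, hold=73.9280 ⇒ V=74.5625 exercise | (k=3,j=1): S=69.0803, K−S=52.8997, hold=53.5939 ⇒ V=53.5939 continue | (k=3,j=2): S=100.6398, K−S=21.3402, hold=31.2910 ⇒ V=31.2910 continue | (k=3,j=3): S=146.6174, K−S=0.0000, hold=13.4970 ⇒ V=13.4970 continue
k=2: (k=2,j=0): S=57.2329, K−S=64.7471, hold=64.4349 ⇒ V=64.7471 exercise | (k=2,j=1): S=83.3800, K−S=38.6000, hold=42.9555 ⇒ V=42.9555 continue | (k=2,j=2): S=121.4724, K−S=0.5076, hold=22.8630 ⇒ V=22.8630 continue
k=1: (k=1,j=0): S=69.0803, K−S=52.8997, hold=54.2883 ⇒ V=54.2883 continue | (k=1,j=1): S=100.6398, K−S=21.3402, hold=33.3993 ⇒ V=33.3993 continue
k=0: (k=0,j=0): S=83.3800, K−S=38.6000, hold=44.3031 ⇒ V=44.3031 continue

price = 44.3031
tree:
44.3031
54.2883 33.3993
64.7471 42.9555 22.8630
74.5625 53.5939 31.2910 13.4970
82.6947 64.7471 41.4606 20.0308 6.1885
89.4321 74.5625 52.9167 28.8455 10.1915 1.6877
95.0141 82.6947 64.7471 40.0028 16.4305 3.1826 0.0000
99.6388 89.4321 74.5625 52.8997 25.7264 6.0014 0.0000 0.0000
103.4703 95.0141 82.6947 64.7471 38.6000 11.3168 0.0000 0.0000 0.0000
106.6448 99.6388 89.4321 74.5625 52.8997 21.3402 0.0000 0.0000 0.0000 0.0000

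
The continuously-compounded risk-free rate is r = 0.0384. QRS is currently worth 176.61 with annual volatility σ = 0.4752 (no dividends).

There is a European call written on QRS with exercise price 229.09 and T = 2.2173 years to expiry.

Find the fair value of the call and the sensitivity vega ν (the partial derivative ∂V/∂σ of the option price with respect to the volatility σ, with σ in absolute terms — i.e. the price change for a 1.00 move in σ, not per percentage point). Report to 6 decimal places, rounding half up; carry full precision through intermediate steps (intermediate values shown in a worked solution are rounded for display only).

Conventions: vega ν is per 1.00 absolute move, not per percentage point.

σ√T = 0.4752·√2.2173 = 0.707601
d₁ = (ln(S/K) + (r+σ²/2)T) / (σ√T) = (ln(176.61/229.09) + (0.0384+0.4752²/2)·2.2173) / 0.707601 = (-0.260171 + 0.335494) / 0.707601 = 0.106449
d₂ = d₁ − σ√T = 0.106449 − 0.707601 = -0.601153
e^{−rT} = 0.918380
N(d₁) = 0.542387,  N(d₂) = 0.273869
Call price V = S·N(d₁) − K·e^{−rT}·N(d₂) = 95.790926 − 57.619763 = 38.171163
φ(d₁) = (1/√(2π))·e^{−d₁²/2} = 0.396688
ν = S·φ(d₁)·√T = 104.322269

price = 38.171163
ν = 104.322269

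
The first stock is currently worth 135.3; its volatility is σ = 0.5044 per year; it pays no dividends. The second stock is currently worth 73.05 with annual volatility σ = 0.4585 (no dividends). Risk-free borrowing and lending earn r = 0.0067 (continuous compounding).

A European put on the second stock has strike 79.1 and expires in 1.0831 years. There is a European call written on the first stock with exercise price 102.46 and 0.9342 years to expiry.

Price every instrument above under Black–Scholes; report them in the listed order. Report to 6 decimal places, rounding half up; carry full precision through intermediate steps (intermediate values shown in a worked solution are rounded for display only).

[the second stock put K=79.1]
σ√T = 0.4585·√1.0831 = 0.477171
d₁ = (ln(S/K) + (r+σ²/2)T) / (σ√T) = (ln(73.05/79.1) + (0.0067+0.4585²/2)·1.0831) / 0.477171 = (-0.079569 + 0.121103) / 0.477171 = 0.087042
d₂ = d₁ − σ√T = 0.087042 − 0.477171 = -0.390129
e^{−rT} = 0.992769
N(−d₁) = 0.465319,  N(−d₂) = 0.651779
price = K·e^{−rT}·N(−d₂) − S·N(−d₁) = 51.182964 − 33.991557 = 17.191407
[the first stock call K=102.46]
σ√T = 0.5044·√0.9342 = 0.487523
d₁ = (ln(S/K) + (r+σ²/2)T) / (σ√T) = (ln(135.3/102.46) + (0.0067+0.5044²/2)·0.9342) / 0.487523 = (0.278022 + 0.125098) / 0.487523 = 0.826875
d₂ = d₁ − σ√T = 0.826875 − 0.487523 = 0.339352
e^{−rT} = 0.993760
N(d₁) = 0.795846,  N(d₂) = 0.632828
price = S·N(d₁) − K·e^{−rT}·N(d₂) = 107.677969 − 64.434959 = 43.243010

price(the second stock put K=79.1) = 17.191407
price(the first stock call K=102.46) = 43.243010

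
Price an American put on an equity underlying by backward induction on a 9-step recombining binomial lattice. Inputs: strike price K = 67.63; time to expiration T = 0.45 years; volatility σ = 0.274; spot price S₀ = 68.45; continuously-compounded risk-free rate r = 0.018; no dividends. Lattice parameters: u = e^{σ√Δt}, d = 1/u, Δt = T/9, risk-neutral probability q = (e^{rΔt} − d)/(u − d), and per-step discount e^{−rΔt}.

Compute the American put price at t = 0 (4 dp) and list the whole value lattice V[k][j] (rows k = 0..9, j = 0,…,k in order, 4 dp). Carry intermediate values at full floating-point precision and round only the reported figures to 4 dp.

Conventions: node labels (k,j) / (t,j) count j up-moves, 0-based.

price = 4.4838
tree:
4.4838
6.2442 2.6746
8.4572 3.9710 1.3412
11.1039 5.7403 2.1516 0.5070
14.0893 8.0421 3.3745 0.8930 0.1094
17.2415 10.8607 5.1469 1.5509 0.2155 0.0000
20.2361 14.0578 7.5798 2.6446 0.4246 0.0000 0.0000
23.0527 17.2415 10.6729 4.4005 0.8366 0.0000 0.0000 0.0000
25.7018 20.2361 14.0578 7.0741 1.6484 0.0000 0.0000 0.0000 0.0000
28.1936 23.0527 17.2415 10.6729 3.2479 0.0000 0.0000 0.0000 0.0000 0.0000

Δt=0.05000  u=1.06318  d=0.94057  q=0.49203  discount=0.99910
step 9 (expiry): payoffs max(K−S,0) = 28.1936 23.0527 17.2415 10.6729 3.2479 0.0000 0.0000 0.0000 0.0000 0.0000
k=8: (k=8,j=0): S=41.9282, K−S=25.7018, hold=25.6410 ⇒ V=25.7018 exercise | (k=8,j=1): S=47.3939, K−S=20.2361, hold=20.1752 ⇒ V=20.2361 exercise | (k=8,j=2): S=53.5722, K−S=14.0578, hold=13.9969 ⇒ V=14.0578 exercise | (k=8,j=3): S=60.5559, K−S=7.0741, hold=7.0133 ⇒ V=7.0741 exercise | (k=8,j=4): S=68.4500, K−S=0.0000, hold=1.6484 ⇒ V=1.6484 continue | (k=8,j=5): S=77.3732, K−S=0.0000, hold=0.0000 ⇒ V=0.0000 continue | (k=8,j=6): S=87.4596, K−S=0.0000, hold=0.0000 ⇒ V=0.0000 continue | (k=8,j=7): S=98.8608, K−S=0.0000, hold=0.0000 ⇒ V=0.0000 continue | (k=8,j=8): S=111.7484, K−S=0.0000, hold=0.0000 ⇒ V=0.0000 continue
k=7: (k=7,j=0): S=44.5773, K−S=23.0527, hold=22.9918 ⇒ V=23.0527 exercise | (k=7,j=1): S=50.3885, K−S=17.2415, hold=17.1807 ⇒ V=17.2415 exercise | (k=7,j=2): S=56.9571, K−S=10.6729, hold=10.6120 ⇒ V=10.6729 exercise | (k=7,j=3): S=64.3821, K−S=3.2479, hold=4.4005 ⇒ V=4.4005 continue | (k=7,j=4): S=72.7750, K−S=0.0000, hold=0.8366 ⇒ V=0.8366 continue | (k=7,j=5): S=82.2619, K−S=0.0000, hold=0.0000 ⇒ V=0.0000 continue | (k=7,j=6): S=92.9856, K−S=0.0000, hold=0.0000 ⇒ V=0.0000 continue | (k=7,j=7): S=105.1073, K−S=0.0000, hold=0.0000 ⇒ V=0.0000 continue
k=6: (k=6,j=0): S=47.3939, K−S=20.2361, hold=20.1752 ⇒ V=20.2361 exercise | (k=6,j=1): S=53.5722, K−S=14.0578, hold=13.9969 ⇒ V=14.0578 exercise | (k=6,j=2): S=60.5559, K−S=7.0741, hold=7.5798 ⇒ V=7.5798 continue | (k=6,j=3): S=68.4500, K−S=0.0000, hold=2.6446 ⇒ V=2.6446 continue | (k=6,j=4): S=77.3732, K−S=0.0000, hold=0.4246 ⇒ V=0.4246 continue | (k=6,j=5): S=87.4596, K−S=0.0000, hold=0.0000 ⇒ V=0.0000 continue | (k=6,j=6): S=98.8608, K−S=0.0000, hold=0.0000 ⇒ V=0.0000 continue
k=5: (k=5,j=0): S=50.3885, K−S=17.2415, hold=17.1807 ⇒ V=17.2415 exercise | (k=5,j=1): S=56.9571, K−S=10.6729, hold=10.8607 ⇒ V=10.8607 continue | (k=5,j=2): S=64.3821, K−S=3.2479, hold=5.1469 ⇒ V=5.1469 continue | (k=5,j=3): S=72.7750, K−S=0.0000, hold=1.5509 ⇒ V=1.5509 continue | (k=5,j=4): S=82.2619, K−S=0.0000, hold=0.2155 ⇒ V=0.2155 continue | (k=5,j=5): S=92.9856, K−S=0.0000, hold=0.0000 ⇒ V=0.0000 continue
k=4: (k=4,j=0): S=53.5722, K−S=14.0578, hold=14.0893 ⇒ V=14.0893 continue | (k=4,j=1): S=60.5559, K−S=7.0741, hold=8.0421 ⇒ V=8.0421 continue | (k=4,j=2): S=68.4500, K−S=0.0000, hold=3.3745 ⇒ V=3.3745 continue | (k=4,j=3): S=77.3732, K−S=0.0000, hold=0.8930 ⇒ V=0.8930 continue | (k=4,j=4): S=87.4596, K−S=0.0000, hold=0.1094 ⇒ V=0.1094 continue
k=3: (k=3,j=0): S=56.9571, K−S=10.6729, hold=11.1039 ⇒ V=11.1039 continue | (k=3,j=1): S=64.3821, K−S=3.2479, hold=5.7403 ⇒ V=5.7403 continue | (k=3,j=2): S=72.7750, K−S=0.0000, hold=2.1516 ⇒ V=2.1516 continue | (k=3,j=3): S=82.2619, K−S=0.0000, hold=0.5070 ⇒ V=0.5070 continue
k=2: (k=2,j=0): S=60.5559, K−S=7.0741, hold=8.4572 ⇒ V=8.4572 continue | (k=2,j=1): S=68.4500, K−S=0.0000, hold=3.9710 ⇒ V=3.9710 continue | (k=2,j=2): S=77.3732, K−S=0.0000, hold=1.3412 ⇒ V=1.3412 continue
k=1: (k=1,j=0): S=64.3821, K−S=3.2479, hold=6.2442 ⇒ V=6.2442 continue | (k=1,j=1): S=72.7750, K−S=0.0000, hold=2.6746 ⇒ V=2.6746 continue
k=0: (k=0,j=0): S=68.4500, K−S=0.0000, hold=4.4838 ⇒ V=4.4838 continue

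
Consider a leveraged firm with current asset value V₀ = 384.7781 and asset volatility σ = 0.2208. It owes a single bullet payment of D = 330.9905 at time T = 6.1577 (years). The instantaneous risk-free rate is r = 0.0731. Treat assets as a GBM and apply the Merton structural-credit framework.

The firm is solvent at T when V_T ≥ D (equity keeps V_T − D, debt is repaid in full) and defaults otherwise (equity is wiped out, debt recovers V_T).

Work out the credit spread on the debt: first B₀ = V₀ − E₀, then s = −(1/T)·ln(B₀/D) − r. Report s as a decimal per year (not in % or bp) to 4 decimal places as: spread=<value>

Apply the equity-as-call identities (strike 330.9905, horizon 6.1577 years):
d₁ = [ln(V₀/D) + (r + σ²/2)T] / (σ√T)
   = [ln(384.7781/330.9905) + (0.0731 + 0.5·0.2208²)·6.1577] / (0.2208·√6.1577)
   = [0.150577 + 0.600230] / 0.547909 = 1.370314
d₂ = d₁ − σ√T = 1.370314 − 0.547909 = 0.822405
N(d₁) = 0.914706,  N(d₂) = 0.794577,  e^(−rT) = 0.637547
E₀ = V₀·N(d₁) − D·e^(−rT)·N(d₂)
   = 384.7781·0.914706 − 330.9905·0.637547·0.794577 = 184.285572
B₀ = V₀ − E₀ = 384.7781 − 184.285572 = 200.492528
spread = −(1/T)·ln(B₀/D) − r = −(1/6.1577)·ln(200.492528/330.9905) − 0.0731 = 0.00831233

spread=0.0083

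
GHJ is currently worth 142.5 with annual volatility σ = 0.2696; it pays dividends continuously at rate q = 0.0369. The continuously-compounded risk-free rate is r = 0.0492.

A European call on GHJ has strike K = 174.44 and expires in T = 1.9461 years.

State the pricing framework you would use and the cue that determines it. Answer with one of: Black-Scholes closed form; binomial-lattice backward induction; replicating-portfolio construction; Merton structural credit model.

framework: Black-Scholes closed form

Key observation: a European claim on GHJ (strike 174.44) — a lognormal (GBM) underlying with constant rate and volatility — has an exact closed-form value; no lattice or capital structure is involved.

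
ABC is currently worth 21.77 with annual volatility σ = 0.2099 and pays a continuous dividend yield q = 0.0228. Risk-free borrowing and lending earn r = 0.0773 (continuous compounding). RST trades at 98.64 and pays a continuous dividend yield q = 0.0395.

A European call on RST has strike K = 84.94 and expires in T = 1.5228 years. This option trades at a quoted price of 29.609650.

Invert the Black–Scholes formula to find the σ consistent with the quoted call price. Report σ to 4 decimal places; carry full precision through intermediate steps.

At σ = 0.4845 the Black–Scholes value reproduces the quote:
σ√T = 0.4845·√1.5228 = 0.597882
d₁ = (ln(S/K) + (r−q+σ²/2)T) / (σ√T) = (ln(98.64/84.94) + (0.0773−0.0395+0.4845²/2)·1.5228) / 0.597882 = (0.149532 + 0.236293) / 0.597882 = 0.645320
d₂ = d₁ − σ√T = 0.645320 − 0.597882 = 0.047438
e^{−rT} = 0.888952
e^{−qT} = 0.941623
N(d₁) = 0.740640,  N(d₂) = 0.518918
V = S·e^{−qT}·N(d₁) − K·e^{−rT}·N(d₂) = 68.791875 − 39.182225 = 29.609650 (equal to the quote); since ∂V/∂σ > 0 for all σ, the implied volatility is unique

sigma = 0.4845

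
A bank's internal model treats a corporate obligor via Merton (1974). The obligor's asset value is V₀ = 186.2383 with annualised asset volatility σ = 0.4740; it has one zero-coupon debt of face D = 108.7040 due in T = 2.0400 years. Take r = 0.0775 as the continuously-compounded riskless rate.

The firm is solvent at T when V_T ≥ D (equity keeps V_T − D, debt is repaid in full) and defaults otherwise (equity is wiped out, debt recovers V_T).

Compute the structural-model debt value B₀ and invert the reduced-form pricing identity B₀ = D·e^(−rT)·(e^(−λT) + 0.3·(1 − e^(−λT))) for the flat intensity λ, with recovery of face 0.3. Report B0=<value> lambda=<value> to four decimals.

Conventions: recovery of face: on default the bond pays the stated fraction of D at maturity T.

Work the structural quantities from V₀ = 186.2383 against face 108.7040:
d₁ = [ln(V₀/D) + (r + σ²/2)T] / (σ√T)
   = [ln(186.2383/108.7040) + (0.0775 + 0.5·0.4740²)·2.0400] / (0.4740·√2.0400)
   = [0.538398 + 0.387270] / 0.677007 = 1.367294
d₂ = d₁ − σ√T = 1.367294 − 0.677007 = 0.690286
N(d₁) = 0.914233,  N(d₂) = 0.754993,  e^(−rT) = 0.853764
E₀ = V₀·N(d₁) − D·e^(−rT)·N(d₂)
   = 186.2383·0.914233 − 108.7040·0.853764·0.754993 = 100.196184
B₀ = V₀ − E₀ = 186.2383 − 100.196184 = 86.042116
e^(−λT) = (B₀·e^(rT)/D − 0.3)/(1 − 0.3) = (86.0421·1.171283/108.7040 − 0.3)/0.7 = 0.89585974
λ = −ln(0.89585974)/2.0400 = 0.053908

B0=86.0421 lambda=0.0539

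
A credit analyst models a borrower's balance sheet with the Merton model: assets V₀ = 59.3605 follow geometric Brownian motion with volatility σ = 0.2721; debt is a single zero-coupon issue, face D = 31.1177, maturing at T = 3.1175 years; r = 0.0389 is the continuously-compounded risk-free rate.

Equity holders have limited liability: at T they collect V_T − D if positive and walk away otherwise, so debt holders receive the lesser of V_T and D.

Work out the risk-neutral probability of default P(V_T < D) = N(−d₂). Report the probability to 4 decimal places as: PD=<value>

PD=0.0875

Work the structural quantities from V₀ = 59.3605 against face 31.1177:
d₁ = [ln(V₀/D) + (r + σ²/2)T] / (σ√T)
   = [ln(59.3605/31.1177) + (0.0389 + 0.5·0.2721²)·3.1175] / (0.2721·√3.1175)
   = [0.645852 + 0.236678] / 0.480432 = 1.836952
d₂ = d₁ − σ√T = 1.836952 − 0.480432 = 1.356520
risk-neutral PD = N(−d₂) = N(-1.356520) = 0.087467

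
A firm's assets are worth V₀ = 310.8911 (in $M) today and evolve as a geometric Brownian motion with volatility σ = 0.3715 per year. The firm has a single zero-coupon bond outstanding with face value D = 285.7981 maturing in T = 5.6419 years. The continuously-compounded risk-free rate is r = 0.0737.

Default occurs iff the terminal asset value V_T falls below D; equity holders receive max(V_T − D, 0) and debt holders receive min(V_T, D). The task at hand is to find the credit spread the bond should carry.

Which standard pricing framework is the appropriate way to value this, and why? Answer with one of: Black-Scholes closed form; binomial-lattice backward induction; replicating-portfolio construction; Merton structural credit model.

Key observation: the asked-for credit quantity lives on the firm's capital structure — asset value, asset volatility, debt face 285.7981 — which is the structural model's domain.

framework: Merton structural credit model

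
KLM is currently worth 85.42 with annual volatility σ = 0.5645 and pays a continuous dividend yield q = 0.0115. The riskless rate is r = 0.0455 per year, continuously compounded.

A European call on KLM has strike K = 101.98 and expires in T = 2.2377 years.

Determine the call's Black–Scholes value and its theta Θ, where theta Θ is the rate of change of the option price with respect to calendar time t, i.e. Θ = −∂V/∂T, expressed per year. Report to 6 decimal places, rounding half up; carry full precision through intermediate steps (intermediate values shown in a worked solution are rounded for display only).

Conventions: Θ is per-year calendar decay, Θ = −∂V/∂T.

price = 24.446872
Θ = -6.625651

σ√T = 0.5645·√2.2377 = 0.844432
d₁ = (ln(S/K) + (r−q+σ²/2)T) / (σ√T) = (ln(85.42/101.98) + (0.0455−0.0115+0.5645²/2)·2.2377) / 0.844432 = (-0.177196 + 0.432615) / 0.844432 = 0.302473
d₂ = d₁ − σ√T = 0.302473 − 0.844432 = -0.541959
e^{−rT} = 0.903196
e^{−qT} = 0.974595
N(d₁) = 0.618854,  N(d₂) = 0.293923
Call price V = S·e^{−qT}·N(d₁) − K·e^{−rT}·N(d₂) = 51.519557 − 27.072685 = 24.446872
φ(d₁) = (1/√(2π))·e^{−d₁²/2} = 0.381104
Θ = −S·e^{−qT}·φ(d₁)·σ/(2√T) + q·S·e^{−qT}·N(d₁) − r·K·e^{−rT}·N(d₂) = −5.986319 + 0.592475 − 1.231807 = -6.625651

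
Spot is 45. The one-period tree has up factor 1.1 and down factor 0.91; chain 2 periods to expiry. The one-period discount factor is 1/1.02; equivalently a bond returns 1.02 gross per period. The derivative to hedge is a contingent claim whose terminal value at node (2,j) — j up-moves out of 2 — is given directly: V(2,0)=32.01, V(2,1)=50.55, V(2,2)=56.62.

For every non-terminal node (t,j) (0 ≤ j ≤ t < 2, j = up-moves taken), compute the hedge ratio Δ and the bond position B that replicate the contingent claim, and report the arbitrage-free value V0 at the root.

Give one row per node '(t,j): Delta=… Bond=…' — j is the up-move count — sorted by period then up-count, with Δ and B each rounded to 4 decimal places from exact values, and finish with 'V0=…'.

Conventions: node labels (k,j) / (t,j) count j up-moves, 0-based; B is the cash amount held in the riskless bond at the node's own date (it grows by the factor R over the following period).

The replicating-portfolio and risk-neutral prices coincide; use p* = (1.02−0.91)/(1.1−0.91) = 0.5789 for the latter.
At maturity the claim pays: V(2,0)=32.0100, V(2,1)=50.5500, V(2,2)=56.6200
(1,0): S=40.9500. Δ = (V_up−V_dn)/(S_up−S_dn) = (50.5500−32.0100)/(45.0450−37.2645) = 2.3829. V = [p*·50.5500 + (1−p*)·32.0100]/1.02 = 41.9056. B = V − Δ·S = -55.6734.
(1,1): S=49.5000. Δ = (V_up−V_dn)/(S_up−S_dn) = (56.6200−50.5500)/(54.4500−45.0450) = 0.6454. V = [p*·56.6200 + (1−p*)·50.5500]/1.02 = 53.0041. B = V − Δ·S = 21.0568.
(0,0): S=45.0000. Δ = (V_up−V_dn)/(S_up−S_dn) = (53.0041−41.9056)/(49.5000−40.9500) = 1.2981. V = [p*·53.0041 + (1−p*)·41.9056]/1.02 = 47.3834. B = V − Δ·S = -11.0301.
Check: Δ(0,0)·S0 + B(0,0) = 47.3834 = V0.

(0,0): Delta=1.2981 Bond=-11.0301
(1,0): Delta=2.3829 Bond=-55.6734
(1,1): Delta=0.6454 Bond=21.0568
V0=47.3834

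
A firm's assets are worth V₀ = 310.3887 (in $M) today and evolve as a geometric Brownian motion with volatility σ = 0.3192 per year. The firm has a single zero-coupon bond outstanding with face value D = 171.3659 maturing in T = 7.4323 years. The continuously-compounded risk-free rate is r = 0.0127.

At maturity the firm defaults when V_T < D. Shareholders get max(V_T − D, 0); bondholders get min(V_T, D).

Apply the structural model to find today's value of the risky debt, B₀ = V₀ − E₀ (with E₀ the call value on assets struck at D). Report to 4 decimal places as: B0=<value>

Equity is a call on the firm's assets struck at D = 171.3659:
d₁ = [ln(V₀/D) + (r + σ²/2)T] / (σ√T)
   = [ln(310.3887/171.3659) + (0.0127 + 0.5·0.3192²)·7.4323] / (0.3192·√7.4323)
   = [0.594024 + 0.473024] / 0.870211 = 1.226195
d₂ = d₁ − σ√T = 1.226195 − 0.870211 = 0.355984
N(d₁) = 0.889937,  N(d₂) = 0.639074,  e^(−rT) = 0.909928
E₀ = V₀·N(d₁) − D·e^(−rT)·N(d₂)
   = 310.3887·0.889937 − 171.3659·0.909928·0.639074 = 176.575360
B₀ = V₀ − E₀ = 310.3887 − 176.575360 = 133.813340

B0=133.8133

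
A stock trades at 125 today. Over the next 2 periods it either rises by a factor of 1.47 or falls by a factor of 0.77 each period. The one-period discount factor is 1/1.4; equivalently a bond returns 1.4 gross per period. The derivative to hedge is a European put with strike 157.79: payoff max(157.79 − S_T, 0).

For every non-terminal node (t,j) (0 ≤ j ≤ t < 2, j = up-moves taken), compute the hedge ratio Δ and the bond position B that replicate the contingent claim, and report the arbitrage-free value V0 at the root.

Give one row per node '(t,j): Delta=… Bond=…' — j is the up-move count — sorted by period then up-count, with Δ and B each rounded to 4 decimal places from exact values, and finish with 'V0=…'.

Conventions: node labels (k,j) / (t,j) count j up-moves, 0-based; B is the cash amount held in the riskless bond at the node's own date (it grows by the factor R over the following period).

No-arbitrage ⇒ martingale measure with p* = (R−d)/(u−d) = 0.9000.
Expiry values: V(2,0)=83.6775, V(2,1)=16.3025, V(2,2)=0.0000
(1,0): S=96.2500. Δ = (V_up−V_dn)/(S_up−S_dn) = (16.3025−83.6775)/(141.4875−74.1125) = -1.0000. V = [p*·16.3025 + (1−p*)·83.6775]/1.4 = 16.4571. B = V − Δ·S = 112.7071.
(1,1): S=183.7500. Δ = (V_up−V_dn)/(S_up−S_dn) = (0.0000−16.3025)/(270.1125−141.4875) = -0.1267. V = [p*·0.0000 + (1−p*)·16.3025]/1.4 = 1.1645. B = V − Δ·S = 24.4537.
(0,0): S=125.0000. Δ = (V_up−V_dn)/(S_up−S_dn) = (1.1645−16.4571)/(183.7500−96.2500) = -0.1748. V = [p*·1.1645 + (1−p*)·16.4571]/1.4 = 1.9241. B = V − Δ·S = 23.7708.
Check: Δ(0,0)·S0 + B(0,0) = 1.9241 = V0.

(0,0): Delta=-0.1748 Bond=23.7708
(1,0): Delta=-1.0000 Bond=112.7071
(1,1): Delta=-0.1267 Bond=24.4537
V0=1.9241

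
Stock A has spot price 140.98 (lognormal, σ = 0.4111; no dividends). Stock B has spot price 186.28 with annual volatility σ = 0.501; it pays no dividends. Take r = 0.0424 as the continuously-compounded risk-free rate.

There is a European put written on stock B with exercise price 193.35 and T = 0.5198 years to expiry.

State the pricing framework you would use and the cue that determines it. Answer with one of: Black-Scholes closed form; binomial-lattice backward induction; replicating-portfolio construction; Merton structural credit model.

Key observation: a European claim on stock B (strike 193.35) — a lognormal (GBM) underlying with constant rate and volatility — has an exact closed-form value; no lattice or capital structure is involved.

framework: Black-Scholes closed form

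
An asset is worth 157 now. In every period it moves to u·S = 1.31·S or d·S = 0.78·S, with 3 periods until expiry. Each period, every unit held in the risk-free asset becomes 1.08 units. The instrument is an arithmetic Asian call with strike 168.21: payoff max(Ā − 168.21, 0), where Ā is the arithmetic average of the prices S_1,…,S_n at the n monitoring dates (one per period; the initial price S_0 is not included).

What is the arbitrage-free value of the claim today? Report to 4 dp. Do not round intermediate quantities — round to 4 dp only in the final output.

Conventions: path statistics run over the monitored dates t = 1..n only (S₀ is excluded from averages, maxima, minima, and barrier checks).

price = 24.8008

Risk-neutral up-probability p* = (R−d)/(u−d) = (1.08−0.78)/(1.31−0.78) = 0.5660; the claim prices as the p*-weighted sum of path payoffs discounted by R^3.
Enumerate all 2^3 = 8 price paths (U = up ×1.31, D = down ×0.78); each path with k up-moves has probability p*^k·(1−p*)^(3−k).
DDD: Ā=97.4945, payoff=0.0000, prob=0.081725
UDD: Ā=163.7407, payoff=0.0000, prob=0.106598
DUD: Ā=136.0041, payoff=0.0000, prob=0.106598
UUD: Ā=228.4171, payoff=60.2071, prob=0.139041
DDU: Ā=114.3695, payoff=0.0000, prob=0.106598
UDU: Ā=192.0821, payoff=23.8721, prob=0.139041
DUU: Ā=164.3454, payoff=0.0000, prob=0.139041
UUU: Ā=276.0160, payoff=107.8060, prob=0.181358
Price = Σ prob·payoff / R^3 = 31.241902 / 1.259712 = 24.8008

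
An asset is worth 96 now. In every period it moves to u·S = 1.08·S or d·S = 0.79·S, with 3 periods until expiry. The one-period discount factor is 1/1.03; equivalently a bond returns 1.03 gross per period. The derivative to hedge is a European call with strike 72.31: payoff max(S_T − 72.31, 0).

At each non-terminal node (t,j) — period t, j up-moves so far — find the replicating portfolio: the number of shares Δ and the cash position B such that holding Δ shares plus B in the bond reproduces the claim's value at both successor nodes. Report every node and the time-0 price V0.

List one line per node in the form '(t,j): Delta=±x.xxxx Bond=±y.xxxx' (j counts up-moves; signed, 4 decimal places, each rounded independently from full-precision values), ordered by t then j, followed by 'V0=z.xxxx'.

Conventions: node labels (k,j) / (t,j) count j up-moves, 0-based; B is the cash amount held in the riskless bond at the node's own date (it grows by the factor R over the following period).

(0,0): Delta=0.9090 Bond=-56.8119
(1,0): Delta=0.5900 Bond=-34.3190
(1,1): Delta=0.9577 Bond=-63.5573
(2,0): Delta=0.0000 Bond=0.0000
(2,1): Delta=0.6799 Bond=-42.7128
(2,2): Delta=1.0000 Bond=-70.2039
V0=30.4568

The replicating-portfolio and risk-neutral prices coincide; use p* = (1.03−0.79)/(1.08−0.79) = 0.8276 for the latter.
At maturity the claim pays: V(3,0)=0.0000, V(3,1)=0.0000, V(3,2)=16.1498, V(3,3)=48.6224
(2,0): S=59.9136. Δ = (V_up−V_dn)/(S_up−S_dn) = (0.0000−0.0000)/(64.7067−47.3317) = 0.0000. V = [p*·0.0000 + (1−p*)·0.0000]/1.03 = 0.0000. B = V − Δ·S = 0.0000.
(2,1): S=81.9072. Δ = (V_up−V_dn)/(S_up−S_dn) = (16.1498−0.0000)/(88.4598−64.7067) = 0.6799. V = [p*·16.1498 + (1−p*)·0.0000]/1.03 = 12.9761. B = V − Δ·S = -42.7128.
(2,2): S=111.9744. Δ = (V_up−V_dn)/(S_up−S_dn) = (48.6224−16.1498)/(120.9324−88.4598) = 1.0000. V = [p*·48.6224 + (1−p*)·16.1498]/1.03 = 41.7705. B = V − Δ·S = -70.2039.
(1,0): S=75.8400. Δ = (V_up−V_dn)/(S_up−S_dn) = (12.9761−0.0000)/(81.9072−59.9136) = 0.5900. V = [p*·12.9761 + (1−p*)·0.0000]/1.03 = 10.4260. B = V − Δ·S = -34.3190.
(1,1): S=103.6800. Δ = (V_up−V_dn)/(S_up−S_dn) = (41.7705−12.9761)/(111.9744−81.9072) = 0.9577. V = [p*·41.7705 + (1−p*)·12.9761]/1.03 = 35.7339. B = V − Δ·S = -63.5573.
(0,0): S=96.0000. Δ = (V_up−V_dn)/(S_up−S_dn) = (35.7339−10.4260)/(103.6800−75.8400) = 0.9090. V = [p*·35.7339 + (1−p*)·10.4260]/1.03 = 30.4568. B = V − Δ·S = -56.8119.
As a check, the time-0 holding Δ(0,0)·S0 + B(0,0) comes to 30.4568 — exactly V0.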